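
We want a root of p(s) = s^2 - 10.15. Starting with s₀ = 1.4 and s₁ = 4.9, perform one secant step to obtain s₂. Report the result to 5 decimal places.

p(1.4) = -8.1900000, p(4.9) = 13.8600000
s₂ = 4.9000000 − 13.8600000·(4.9000000 − 1.4000000) / (13.8600000 − (-8.1900000)) = 4.9000000 − (48.5100000)/(22.0500000) = 2.7000000

2.70000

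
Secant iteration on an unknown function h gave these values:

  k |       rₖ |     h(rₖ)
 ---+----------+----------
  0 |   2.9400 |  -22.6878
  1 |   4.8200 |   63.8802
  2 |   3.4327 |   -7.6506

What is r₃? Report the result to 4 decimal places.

3.5811

r₃ = 3.4327 − (-7.6506)·(3.4327 − 4.8200) / (-7.6506 − 63.8802)
   = 3.4327 − (10.613677)/(-71.530800) = 3.581079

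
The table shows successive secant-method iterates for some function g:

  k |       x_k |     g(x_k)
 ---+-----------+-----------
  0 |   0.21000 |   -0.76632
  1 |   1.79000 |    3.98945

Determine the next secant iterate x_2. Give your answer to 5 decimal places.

x_2 = 1.79000 − 3.98945·(1.79000 − 0.21000) / (3.98945 − (-0.76632))
   = 1.79000 − (6.3033310)/(4.7557700) = 0.4645930

0.46459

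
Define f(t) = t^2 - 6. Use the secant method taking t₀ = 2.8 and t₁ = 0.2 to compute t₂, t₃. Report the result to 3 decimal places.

2.187, 2.697

f(2.8) = 1.84000, f(0.2) = -5.96000
t₂ = 0.20000 − (-5.96000)·(0.20000 − 2.80000) / (-5.96000 − 1.84000) = 0.20000 − (15.49600)/(-7.80000) = 2.18667
f(2.18667) = -1.21849
t₃ = 2.18667 − (-1.21849)·(2.18667 − 0.20000) / (-1.21849 − (-5.96000)) = 2.18667 − (-2.42073)/(4.74151) = 2.69721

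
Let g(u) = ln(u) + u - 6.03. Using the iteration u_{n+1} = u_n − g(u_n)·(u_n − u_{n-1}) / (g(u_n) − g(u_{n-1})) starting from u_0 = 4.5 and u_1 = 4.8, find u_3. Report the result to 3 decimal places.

g(4.5) = -0.02592, g(4.8) = 0.33862
u_2 = 4.80000 − 0.33862·(4.80000 − 4.50000) / (0.33862 − (-0.02592)) = 4.80000 − (0.10158)/(0.36454) = 4.52133
g(4.52133) = 0.00014
u_3 = 4.52133 − 0.00014·(4.52133 − 4.80000) / (0.00014 − 0.33862) = 4.52133 − (-0.00004)/(-0.33848) = 4.52122

4.521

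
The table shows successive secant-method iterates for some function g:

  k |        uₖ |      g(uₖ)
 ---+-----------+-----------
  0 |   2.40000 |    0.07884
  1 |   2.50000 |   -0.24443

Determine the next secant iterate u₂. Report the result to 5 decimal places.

2.42439

u₂ = 2.50000 − (-0.24443)·(2.50000 − 2.40000) / (-0.24443 − 0.07884)
   = 2.50000 − (-0.0244430)/(-0.3232700) = 2.4243883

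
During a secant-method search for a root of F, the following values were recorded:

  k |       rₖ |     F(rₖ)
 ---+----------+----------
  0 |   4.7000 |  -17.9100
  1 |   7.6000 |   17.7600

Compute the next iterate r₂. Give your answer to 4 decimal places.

r₂ = 7.6000 − 17.7600·(7.6000 − 4.7000) / (17.7600 − (-17.9100))
   = 7.6000 − (51.504000)/(35.670000) = 6.156098

6.1561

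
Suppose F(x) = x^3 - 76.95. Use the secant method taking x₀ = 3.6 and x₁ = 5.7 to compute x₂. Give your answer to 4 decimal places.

F(3.6) = -30.294000, F(5.7) = 108.243000
x₂ = 5.700000 − 108.243000·(5.700000 − 3.600000) / (108.243000 − (-30.294000)) = 5.700000 − (227.310300)/(138.537000) = 4.059209

4.0592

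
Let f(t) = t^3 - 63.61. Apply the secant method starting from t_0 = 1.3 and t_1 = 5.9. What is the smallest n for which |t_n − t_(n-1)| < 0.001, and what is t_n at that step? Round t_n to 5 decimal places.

f(1.3) = -61.4130000, f(5.9) = 141.7690000
t_2 = 5.9000000 − 141.7690000·(4.6000000)/(203.1820000) = 2.6903781;  |Δ| = 3.2096219
f(2.6903781) = -44.1366823
t_3 = 2.6903781 − (-44.1366823)·(-3.2096219)/(-185.9056823) = 3.4523885;  |Δ| = 0.7620104
f(3.4523885) = -22.4610292
t_4 = 3.4523885 − (-22.4610292)·(0.7620104)/(21.6756530) = 4.2420089;  |Δ| = 0.7896204
f(4.2420089) = 12.7234199
t_5 = 4.2420089 − 12.7234199·(0.7896204)/(35.1844492) = 3.9564659;  |Δ| = 0.2855430
f(3.9564659) = -1.6769759
t_6 = 3.9564659 − (-1.6769759)·(-0.2855430)/(-14.4003958) = 3.9897184;  |Δ| = 0.0332525
f(3.9897184) = -0.1022502
t_7 = 3.9897184 − (-0.1022502)·(0.0332525)/(1.5747257) = 3.9918775;  |Δ| = 0.0021592
f(3.9918775) = 0.0009128
t_8 = 3.9918775 − 0.0009128·(0.0021592)/(0.1031630) = 3.9918584;  |Δ| = 0.0000191
|t_8 − t_7| = 0.0000191 < 0.001

n = 8, t_n = 3.99186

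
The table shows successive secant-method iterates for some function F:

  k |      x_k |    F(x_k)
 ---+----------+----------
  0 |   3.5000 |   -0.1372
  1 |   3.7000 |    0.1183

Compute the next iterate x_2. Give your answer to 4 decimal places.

3.6074

x_2 = 3.7000 − 0.1183·(3.7000 − 3.5000) / (0.1183 − (-0.1372))
   = 3.7000 − (0.023660)/(0.255500) = 3.607397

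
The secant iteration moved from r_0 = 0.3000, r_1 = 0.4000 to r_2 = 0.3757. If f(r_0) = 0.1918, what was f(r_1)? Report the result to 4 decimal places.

-0.0616

The secant line through (0.3000, 0.1918) and (0.4000, f(r_1)) crosses zero at r_2 = 0.3757.
So (0.3000, 0.1918), (0.4000, f(r_1)), (0.3757, 0) are collinear:
f(r_1) = 0.1918 · (0.4000 − 0.3757) / (0.3000 − 0.3757) = 0.1918 · (0.024300)/(-0.075700) = -0.061569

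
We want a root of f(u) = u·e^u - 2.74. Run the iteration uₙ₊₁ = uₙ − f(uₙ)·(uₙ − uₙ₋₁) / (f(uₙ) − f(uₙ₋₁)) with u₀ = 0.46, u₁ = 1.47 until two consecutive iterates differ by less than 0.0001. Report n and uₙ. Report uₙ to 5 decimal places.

f(0.46) = -2.0113260, f(1.47) = 3.6533757
u₂ = 1.4700000 − 3.6533757·(1.0100000)/(5.6647016) = 0.8186136;  |Δ| = 0.6513864
f(0.8186136) = -0.8839129
u₃ = 0.8186136 − (-0.8839129)·(-0.6513864)/(-4.5372885) = 0.9455107;  |Δ| = 0.1268971
f(0.9455107) = -0.3061346
u₄ = 0.9455107 − (-0.3061346)·(0.1268971)/(0.5777783) = 1.0127469;  |Δ| = 0.0672361
f(1.0127469) = 0.0482474
u₅ = 1.0127469 − 0.0482474·(0.0672361)/(0.3543819) = 1.0035930;  |Δ| = 0.0091539
f(1.0035930) = -0.0021318
u₆ = 1.0035930 − (-0.0021318)·(-0.0091539)/(-0.0503792) = 1.0039804;  |Δ| = 0.0003873
f(1.0039804) = -0.0000140
u₇ = 1.0039804 − (-0.0000140)·(0.0003873)/(0.0021178) = 1.0039829;  |Δ| = 0.0000026
|u₇ − u₆| = 0.0000026 < 0.0001

n = 7, uₙ = 1.00398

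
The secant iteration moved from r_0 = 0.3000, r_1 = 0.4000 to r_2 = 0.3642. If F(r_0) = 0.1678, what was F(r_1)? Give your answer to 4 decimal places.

-0.0936

The secant line through (0.3000, 0.1678) and (0.4000, F(r_1)) crosses zero at r_2 = 0.3642.
So (0.3000, 0.1678), (0.4000, F(r_1)), (0.3642, 0) are collinear:
F(r_1) = 0.1678 · (0.4000 − 0.3642) / (0.3000 − 0.3642) = 0.1678 · (0.035800)/(-0.064200) = -0.093571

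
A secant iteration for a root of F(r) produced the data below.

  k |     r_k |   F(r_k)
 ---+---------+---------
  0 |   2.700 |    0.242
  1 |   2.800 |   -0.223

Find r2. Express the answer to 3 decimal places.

2.752

r2 = 2.800 − (-0.223)·(2.800 − 2.700) / (-0.223 − 0.242)
   = 2.800 − (-0.02230)/(-0.46500) = 2.75204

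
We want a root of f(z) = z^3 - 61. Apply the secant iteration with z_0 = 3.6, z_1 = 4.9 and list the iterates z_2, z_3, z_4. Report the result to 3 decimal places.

f(3.6) = -14.34400, f(4.9) = 56.64900
z_2 = 4.90000 − 56.64900·(4.90000 − 3.60000) / (56.64900 − (-14.34400)) = 4.90000 − (73.64370)/(70.99300) = 3.86266
f(3.86266) = -3.36845
z_3 = 3.86266 − (-3.36845)·(3.86266 − 4.90000) / (-3.36845 − 56.64900) = 3.86266 − (3.49422)/(-60.01745) = 3.92088
f(3.92088) = -0.72302
z_4 = 3.92088 − (-0.72302)·(3.92088 − 3.86266) / (-0.72302 − (-3.36845)) = 3.92088 − (-0.04209)/(2.64543) = 3.93679

3.863, 3.921, 3.937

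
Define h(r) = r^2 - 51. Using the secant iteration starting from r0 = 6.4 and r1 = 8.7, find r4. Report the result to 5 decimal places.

7.14147

h(6.4) = -10.0400000, h(8.7) = 24.6900000
r2 = 8.7000000 − 24.6900000·(8.7000000 − 6.4000000) / (24.6900000 − (-10.0400000)) = 8.7000000 − (56.7870000)/(34.7300000) = 7.0649007
h(7.0649007) = -1.0871786
r3 = 7.0649007 − (-1.0871786)·(7.0649007 − 8.7000000) / (-1.0871786 − 24.6900000) = 7.0649007 − (1.7776451)/(-25.7771786) = 7.1338626
h(7.1338626) = -0.1080039
r4 = 7.1338626 − (-0.1080039)·(7.1338626 − 7.0649007) / (-0.1080039 − (-1.0871786)) = 7.1338626 − (-0.0074482)/(0.9791747) = 7.1414692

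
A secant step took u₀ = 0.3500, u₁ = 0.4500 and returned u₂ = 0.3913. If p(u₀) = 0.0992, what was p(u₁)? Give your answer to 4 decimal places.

-0.1410

The secant line through (0.3500, 0.0992) and (0.4500, p(u₁)) crosses zero at u₂ = 0.3913.
So (0.3500, 0.0992), (0.4500, p(u₁)), (0.3913, 0) are collinear:
p(u₁) = 0.0992 · (0.4500 − 0.3913) / (0.3500 − 0.3913) = 0.0992 · (0.058700)/(-0.041300) = -0.140994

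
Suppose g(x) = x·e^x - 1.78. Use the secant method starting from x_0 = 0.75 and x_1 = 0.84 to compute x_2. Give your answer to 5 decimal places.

g(0.75) = -0.1922500, g(0.84) = 0.1657483
x_2 = 0.8400000 − 0.1657483·(0.8400000 − 0.7500000) / (0.1657483 − (-0.1922500)) = 0.8400000 − (0.0149173)/(0.3579982) = 0.7983312

0.79833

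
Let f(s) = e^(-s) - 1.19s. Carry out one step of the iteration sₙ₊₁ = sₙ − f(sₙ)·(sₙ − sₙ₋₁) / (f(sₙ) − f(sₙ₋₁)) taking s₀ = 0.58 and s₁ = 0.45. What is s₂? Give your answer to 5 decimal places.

0.50712

f(0.58) = -0.1303016, f(0.45) = 0.1021282
s₂ = 0.4500000 − 0.1021282·(0.4500000 − 0.5800000) / (0.1021282 − (-0.1303016)) = 0.4500000 − (-0.0132767)/(0.2324298) = 0.5071212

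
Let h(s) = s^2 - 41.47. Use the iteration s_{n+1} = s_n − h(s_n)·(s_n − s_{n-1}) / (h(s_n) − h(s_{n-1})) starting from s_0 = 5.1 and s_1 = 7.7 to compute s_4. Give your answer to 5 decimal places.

h(5.1) = -15.4600000, h(7.7) = 17.8200000
s_2 = 7.7000000 − 17.8200000·(7.7000000 − 5.1000000) / (17.8200000 − (-15.4600000)) = 7.7000000 − (46.3320000)/(33.2800000) = 6.3078125
h(6.3078125) = -1.6815015
s_3 = 6.3078125 − (-1.6815015)·(6.3078125 − 7.7000000) / (-1.6815015 − 17.8200000) = 6.3078125 − (2.3409653)/(-19.5015015) = 6.4278528
h(6.4278528) = -0.1527089
s_4 = 6.4278528 − (-0.1527089)·(6.4278528 − 6.3078125) / (-0.1527089 − (-1.6815015)) = 6.4278528 − (-0.0183312)/(1.5287926) = 6.4398434

6.43984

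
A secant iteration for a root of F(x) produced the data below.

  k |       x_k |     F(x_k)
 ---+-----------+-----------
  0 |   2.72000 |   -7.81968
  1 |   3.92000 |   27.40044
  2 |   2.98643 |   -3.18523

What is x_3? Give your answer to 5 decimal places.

x_3 = 2.98643 − (-3.18523)·(2.98643 − 3.92000) / (-3.18523 − 27.40044)
   = 2.98643 − (2.9736352)/(-30.5856700) = 3.0836531

3.08365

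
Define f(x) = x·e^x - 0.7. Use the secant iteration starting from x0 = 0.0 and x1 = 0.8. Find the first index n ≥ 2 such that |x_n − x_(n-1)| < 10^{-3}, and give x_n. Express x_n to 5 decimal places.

n = 6, x_n = 0.44747

f(0.0) = -0.7000000, f(0.8) = 1.0804327
x2 = 0.8000000 − 1.0804327·(0.8000000)/(1.7804327) = 0.3145303;  |Δ| = 0.4854697
f(0.3145303) = -0.2692144
x3 = 0.3145303 − (-0.2692144)·(-0.4854697)/(-1.3496471) = 0.4113670;  |Δ| = 0.0968367
f(0.4113670) = -0.0792969
x4 = 0.4113670 − (-0.0792969)·(0.0968367)/(0.1899174) = 0.4517996;  |Δ| = 0.0404326
f(0.4517996) = 0.0098391
x5 = 0.4517996 − 0.0098391·(0.0404326)/(0.0891361) = 0.4473365;  |Δ| = 0.0044631
f(0.4473365) = -0.0003028
x6 = 0.4473365 − (-0.0003028)·(-0.0044631)/(-0.0101419) = 0.4474698;  |Δ| = 0.0001332
|x6 − x5| = 0.0001332 < 10^{-3}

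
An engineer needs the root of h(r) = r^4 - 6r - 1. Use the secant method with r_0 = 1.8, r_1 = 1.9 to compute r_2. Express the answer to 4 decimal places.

h(1.8) = -1.302400, h(1.9) = 0.632100
r_2 = 1.900000 − 0.632100·(1.900000 − 1.800000) / (0.632100 − (-1.302400)) = 1.900000 − (0.063210)/(1.934500) = 1.867325

1.8673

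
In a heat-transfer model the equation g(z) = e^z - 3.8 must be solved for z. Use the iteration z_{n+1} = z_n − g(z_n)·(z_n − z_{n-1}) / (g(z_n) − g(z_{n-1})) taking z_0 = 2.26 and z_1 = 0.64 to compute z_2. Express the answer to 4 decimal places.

1.0412

g(2.26) = 5.783089, g(0.64) = -1.903519
z_2 = 0.640000 − (-1.903519)·(0.640000 − 2.260000) / (-1.903519 − 5.783089) = 0.640000 − (3.083701)/(-7.686608) = 1.041178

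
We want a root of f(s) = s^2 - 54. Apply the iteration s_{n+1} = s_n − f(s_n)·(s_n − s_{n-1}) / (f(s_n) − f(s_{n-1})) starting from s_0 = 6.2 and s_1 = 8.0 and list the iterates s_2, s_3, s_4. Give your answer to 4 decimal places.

f(6.2) = -15.560000, f(8.0) = 10.000000
s_2 = 8.000000 − 10.000000·(8.000000 − 6.200000) / (10.000000 − (-15.560000)) = 8.000000 − (18.000000)/(25.560000) = 7.295775
f(7.295775) = -0.771672
s_3 = 7.295775 − (-0.771672)·(7.295775 − 8.000000) / (-0.771672 − 10.000000) = 7.295775 − (0.543431)/(-10.771672) = 7.346225
f(7.346225) = -0.032983
s_4 = 7.346225 − (-0.032983)·(7.346225 − 7.295775) / (-0.032983 − (-0.771672)) = 7.346225 − (-0.001664)/(0.738689) = 7.348477

7.2958, 7.3462, 7.3485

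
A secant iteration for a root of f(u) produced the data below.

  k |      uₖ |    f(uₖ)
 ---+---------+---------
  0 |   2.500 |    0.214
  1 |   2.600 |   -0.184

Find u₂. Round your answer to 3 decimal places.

2.554

u₂ = 2.600 − (-0.184)·(2.600 − 2.500) / (-0.184 − 0.214)
   = 2.600 − (-0.01840)/(-0.39800) = 2.55377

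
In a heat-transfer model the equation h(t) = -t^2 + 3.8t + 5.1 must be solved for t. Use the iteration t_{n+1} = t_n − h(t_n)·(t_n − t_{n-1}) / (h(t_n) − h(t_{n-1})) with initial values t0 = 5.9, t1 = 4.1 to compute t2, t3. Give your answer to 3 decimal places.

h(5.9) = -7.29000, h(4.1) = 3.87000
t2 = 4.10000 − 3.87000·(4.10000 − 5.90000) / (3.87000 − (-7.29000)) = 4.10000 − (-6.96600)/(11.16000) = 4.72419
h(4.72419) = 0.73393
t3 = 4.72419 − 0.73393·(4.72419 − 4.10000) / (0.73393 − 3.87000) = 4.72419 − (0.45811)/(-3.13607) = 4.87027

4.724, 4.870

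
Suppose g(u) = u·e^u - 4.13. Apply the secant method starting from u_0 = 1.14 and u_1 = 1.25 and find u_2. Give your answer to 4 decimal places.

1.2179

g(1.14) = -0.565484, g(1.25) = 0.232929
u_2 = 1.250000 − 0.232929·(1.250000 − 1.140000) / (0.232929 − (-0.565484)) = 1.250000 − (0.025622)/(0.798413) = 1.217909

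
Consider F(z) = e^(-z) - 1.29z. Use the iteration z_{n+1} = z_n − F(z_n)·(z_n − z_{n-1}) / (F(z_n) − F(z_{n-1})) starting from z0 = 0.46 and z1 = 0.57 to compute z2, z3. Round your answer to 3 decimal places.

F(0.46) = 0.03788, F(0.57) = -0.16977
z2 = 0.57000 − (-0.16977)·(0.57000 − 0.46000) / (-0.16977 − 0.03788) = 0.57000 − (-0.01868)/(-0.20766) = 0.48007
F(0.48007) = -0.00055
z3 = 0.48007 − (-0.00055)·(0.48007 − 0.57000) / (-0.00055 − (-0.16977)) = 0.48007 − (0.00005)/(0.16923) = 0.47978

0.480, 0.480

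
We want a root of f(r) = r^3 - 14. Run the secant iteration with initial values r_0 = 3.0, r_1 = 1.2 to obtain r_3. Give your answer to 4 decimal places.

2.6910

f(3.0) = 13.000000, f(1.2) = -12.272000
r_2 = 1.200000 − (-12.272000)·(1.200000 − 3.000000) / (-12.272000 − 13.000000) = 1.200000 − (22.089600)/(-25.272000) = 2.074074
f(2.074074) = -5.077783
r_3 = 2.074074 − (-5.077783)·(2.074074 − 1.200000) / (-5.077783 − (-12.272000)) = 2.074074 − (-4.438358)/(7.194217) = 2.691008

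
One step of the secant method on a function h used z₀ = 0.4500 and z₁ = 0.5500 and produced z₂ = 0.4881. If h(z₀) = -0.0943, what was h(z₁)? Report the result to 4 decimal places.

The secant line through (0.4500, -0.0943) and (0.5500, h(z₁)) crosses zero at z₂ = 0.4881.
So (0.4500, -0.0943), (0.5500, h(z₁)), (0.4881, 0) are collinear:
h(z₁) = -0.0943 · (0.5500 − 0.4881) / (0.4500 − 0.4881) = -0.0943 · (0.061900)/(-0.038100) = 0.153207

0.1532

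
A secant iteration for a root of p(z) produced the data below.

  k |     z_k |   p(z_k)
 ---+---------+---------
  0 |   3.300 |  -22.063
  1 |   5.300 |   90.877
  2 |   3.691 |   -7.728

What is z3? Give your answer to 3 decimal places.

3.817

z3 = 3.691 − (-7.728)·(3.691 − 5.300) / (-7.728 − 90.877)
   = 3.691 − (12.43435)/(-98.60500) = 3.81710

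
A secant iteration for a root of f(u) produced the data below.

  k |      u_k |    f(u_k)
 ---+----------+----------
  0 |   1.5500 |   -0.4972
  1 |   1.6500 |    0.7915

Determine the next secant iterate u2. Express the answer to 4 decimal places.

u2 = 1.6500 − 0.7915·(1.6500 − 1.5500) / (0.7915 − (-0.4972))
   = 1.6500 − (0.079150)/(1.288700) = 1.588582

1.5886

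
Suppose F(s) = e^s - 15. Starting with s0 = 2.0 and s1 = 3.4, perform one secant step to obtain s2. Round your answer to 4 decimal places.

2.4720

F(2.0) = -7.610944, F(3.4) = 14.964100
s2 = 3.400000 − 14.964100·(3.400000 − 2.000000) / (14.964100 − (-7.610944)) = 3.400000 − (20.949740)/(22.575044) = 2.471996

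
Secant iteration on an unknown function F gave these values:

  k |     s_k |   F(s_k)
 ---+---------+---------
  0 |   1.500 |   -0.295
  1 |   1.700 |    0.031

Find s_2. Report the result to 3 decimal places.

s_2 = 1.700 − 0.031·(1.700 − 1.500) / (0.031 − (-0.295))
   = 1.700 − (0.00620)/(0.32600) = 1.68098

1.681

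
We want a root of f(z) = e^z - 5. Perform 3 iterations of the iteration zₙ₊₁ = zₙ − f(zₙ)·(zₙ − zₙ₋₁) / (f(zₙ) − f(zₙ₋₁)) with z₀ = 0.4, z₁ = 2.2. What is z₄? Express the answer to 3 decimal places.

1.630

f(0.4) = -3.50818, f(2.2) = 4.02501
z₂ = 2.20000 − 4.02501·(2.20000 − 0.40000) / (4.02501 − (-3.50818)) = 2.20000 − (7.24502)/(7.53319) = 1.23825
f(1.23825) = -1.55042
z₃ = 1.23825 − (-1.55042)·(1.23825 − 2.20000) / (-1.55042 − 4.02501) = 1.23825 − (1.49111)/(-5.57543) = 1.50570
f(1.50570) = -0.49271
z₄ = 1.50570 − (-0.49271)·(1.50570 − 1.23825) / (-0.49271 − (-1.55042)) = 1.50570 − (-0.13177)/(1.05771) = 1.63028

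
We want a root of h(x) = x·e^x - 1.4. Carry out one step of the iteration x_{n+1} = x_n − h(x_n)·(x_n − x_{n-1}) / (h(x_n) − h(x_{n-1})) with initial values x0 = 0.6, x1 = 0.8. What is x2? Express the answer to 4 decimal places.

h(0.6) = -0.306729, h(0.8) = 0.380433
x2 = 0.800000 − 0.380433·(0.800000 − 0.600000) / (0.380433 − (-0.306729)) = 0.800000 − (0.076087)/(0.687161) = 0.689274

0.6893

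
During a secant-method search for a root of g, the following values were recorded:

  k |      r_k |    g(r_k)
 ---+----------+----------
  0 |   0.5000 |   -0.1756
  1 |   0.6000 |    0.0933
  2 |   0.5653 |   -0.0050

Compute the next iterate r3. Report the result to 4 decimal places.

r3 = 0.5653 − (-0.0050)·(0.5653 − 0.6000) / (-0.0050 − 0.0933)
   = 0.5653 − (0.000173)/(-0.098300) = 0.567065

0.5671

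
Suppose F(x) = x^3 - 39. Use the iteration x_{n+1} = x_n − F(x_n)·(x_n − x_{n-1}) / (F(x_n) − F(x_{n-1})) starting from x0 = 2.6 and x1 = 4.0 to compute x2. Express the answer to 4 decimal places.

F(2.6) = -21.424000, F(4.0) = 25.000000
x2 = 4.000000 − 25.000000·(4.000000 − 2.600000) / (25.000000 − (-21.424000)) = 4.000000 − (35.000000)/(46.424000) = 3.246080

3.2461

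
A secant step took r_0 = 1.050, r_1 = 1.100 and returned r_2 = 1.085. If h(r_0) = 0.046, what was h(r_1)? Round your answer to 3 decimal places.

The secant line through (1.050, 0.046) and (1.100, h(r_1)) crosses zero at r_2 = 1.085.
So (1.050, 0.046), (1.100, h(r_1)), (1.085, 0) are collinear:
h(r_1) = 0.046 · (1.100 − 1.085) / (1.050 − 1.085) = 0.046 · (0.01500)/(-0.03500) = -0.01971

-0.020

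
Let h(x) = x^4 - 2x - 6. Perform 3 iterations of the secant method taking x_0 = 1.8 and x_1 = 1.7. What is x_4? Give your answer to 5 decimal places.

1.75619

h(1.8) = 0.8976000, h(1.7) = -1.0479000
x_2 = 1.7000000 − (-1.0479000)·(1.7000000 − 1.8000000) / (-1.0479000 − 0.8976000) = 1.7000000 − (0.1047900)/(-1.9455000) = 1.7538628
h(1.7538628) = -0.0457368
x_3 = 1.7538628 − (-0.0457368)·(1.7538628 − 1.7000000) / (-0.0457368 − (-1.0479000)) = 1.7538628 − (-0.0024635)/(1.0021632) = 1.7563210
h(1.7563210) = 0.0025057
x_4 = 1.7563210 − 0.0025057·(1.7563210 − 1.7538628) / (0.0025057 − (-0.0457368)) = 1.7563210 − (0.0000062)/(0.0482424) = 1.7561933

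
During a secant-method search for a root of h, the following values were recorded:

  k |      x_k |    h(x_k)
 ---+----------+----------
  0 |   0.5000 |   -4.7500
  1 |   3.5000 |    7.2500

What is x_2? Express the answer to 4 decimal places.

1.6875

x_2 = 3.5000 − 7.2500·(3.5000 − 0.5000) / (7.2500 − (-4.7500))
   = 3.5000 − (21.750000)/(12.000000) = 1.687500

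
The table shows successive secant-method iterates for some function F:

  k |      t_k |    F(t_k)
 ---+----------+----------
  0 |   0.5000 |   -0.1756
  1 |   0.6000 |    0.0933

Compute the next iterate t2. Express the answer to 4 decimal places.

t2 = 0.6000 − 0.0933·(0.6000 − 0.5000) / (0.0933 − (-0.1756))
   = 0.6000 − (0.009330)/(0.268900) = 0.565303

0.5653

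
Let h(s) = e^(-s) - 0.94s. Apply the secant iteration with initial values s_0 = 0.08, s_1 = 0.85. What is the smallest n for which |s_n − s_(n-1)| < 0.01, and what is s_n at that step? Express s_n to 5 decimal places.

h(0.08) = 0.8479163, h(0.85) = -0.3715851
s_2 = 0.8500000 − (-0.3715851)·(0.7700000)/(-1.2195014) = 0.6153791;  |Δ| = 0.2346209
h(0.6153791) = -0.0380204
s_3 = 0.6153791 − (-0.0380204)·(-0.2346209)/(0.3335647) = 0.5886365;  |Δ| = 0.0267426
h(0.5886365) = 0.0017653
s_4 = 0.5886365 − 0.0017653·(-0.0267426)/(0.0397857) = 0.5898231;  |Δ| = 0.0011865
|s_4 − s_3| = 0.0011865 < 0.01

n = 4, s_n = 0.58982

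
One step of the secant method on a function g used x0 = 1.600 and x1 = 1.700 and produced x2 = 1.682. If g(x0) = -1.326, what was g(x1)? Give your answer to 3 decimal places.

0.291

The secant line through (1.600, -1.326) and (1.700, g(x1)) crosses zero at x2 = 1.682.
So (1.600, -1.326), (1.700, g(x1)), (1.682, 0) are collinear:
g(x1) = -1.326 · (1.700 − 1.682) / (1.600 − 1.682) = -1.326 · (0.01800)/(-0.08200) = 0.29107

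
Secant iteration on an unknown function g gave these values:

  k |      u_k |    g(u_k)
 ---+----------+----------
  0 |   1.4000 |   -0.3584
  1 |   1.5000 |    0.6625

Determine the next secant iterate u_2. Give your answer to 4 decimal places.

1.4351

u_2 = 1.5000 − 0.6625·(1.5000 − 1.4000) / (0.6625 − (-0.3584))
   = 1.5000 − (0.066250)/(1.020900) = 1.435106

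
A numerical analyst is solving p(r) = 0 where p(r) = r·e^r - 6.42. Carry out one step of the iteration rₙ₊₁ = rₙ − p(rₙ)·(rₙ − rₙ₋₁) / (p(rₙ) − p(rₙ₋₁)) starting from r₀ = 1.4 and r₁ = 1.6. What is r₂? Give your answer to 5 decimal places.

p(1.4) = -0.7427200, p(1.6) = 1.5048519
r₂ = 1.6000000 − 1.5048519·(1.6000000 − 1.4000000) / (1.5048519 − (-0.7427200)) = 1.6000000 − (0.3009704)/(2.2475719) = 1.4660909

1.46609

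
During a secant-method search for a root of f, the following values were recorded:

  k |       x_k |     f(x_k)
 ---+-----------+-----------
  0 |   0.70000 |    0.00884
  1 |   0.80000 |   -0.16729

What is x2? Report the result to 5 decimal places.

0.70502

x2 = 0.80000 − (-0.16729)·(0.80000 − 0.70000) / (-0.16729 − 0.00884)
   = 0.80000 − (-0.0167290)/(-0.1761300) = 0.7050190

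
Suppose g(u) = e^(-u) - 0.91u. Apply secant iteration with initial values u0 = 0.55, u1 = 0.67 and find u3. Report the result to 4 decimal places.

0.6019

g(0.55) = 0.076450, g(0.67) = -0.097991
u2 = 0.670000 − (-0.097991)·(0.670000 − 0.550000) / (-0.097991 − 0.076450) = 0.670000 − (-0.011759)/(-0.174441) = 0.602591
g(0.602591) = -0.000966
u3 = 0.602591 − (-0.000966)·(0.602591 − 0.670000) / (-0.000966 − (-0.097991)) = 0.602591 − (0.000065)/(0.097026) = 0.601920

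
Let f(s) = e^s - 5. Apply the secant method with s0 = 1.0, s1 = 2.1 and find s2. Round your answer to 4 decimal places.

1.4607

f(1.0) = -2.281718, f(2.1) = 3.166170
s2 = 2.100000 − 3.166170·(2.100000 − 1.000000) / (3.166170 − (-2.281718)) = 2.100000 − (3.482787)/(5.447888) = 1.460709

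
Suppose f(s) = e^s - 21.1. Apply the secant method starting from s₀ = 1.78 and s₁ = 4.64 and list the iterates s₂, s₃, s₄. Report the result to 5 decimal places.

f(1.78) = -15.1701436, f(4.64) = 82.4443476
s₂ = 4.6400000 − 82.4443476·(4.6400000 − 1.7800000) / (82.4443476 − (-15.1701436)) = 4.6400000 − (235.7908341)/(97.6144912) = 2.2244690
f(2.2244690) = -11.8514299
s₃ = 2.2244690 − (-11.8514299)·(2.2244690 − 4.6400000) / (-11.8514299 − 82.4443476) = 2.2244690 − (28.6274970)/(-94.2957775) = 2.5280615
f(2.5280615) = -8.5708050
s₄ = 2.5280615 − (-8.5708050)·(2.5280615 − 2.2244690) / (-8.5708050 − (-11.8514299)) = 2.5280615 − (-2.6020327)/(3.2806249) = 3.3212131

2.22447, 2.52806, 3.32121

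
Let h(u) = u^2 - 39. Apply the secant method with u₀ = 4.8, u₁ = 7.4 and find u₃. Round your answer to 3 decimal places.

6.233

h(4.8) = -15.96000, h(7.4) = 15.76000
u₂ = 7.40000 − 15.76000·(7.40000 − 4.80000) / (15.76000 − (-15.96000)) = 7.40000 − (40.97600)/(31.72000) = 6.10820
h(6.10820) = -1.68993
u₃ = 6.10820 − (-1.68993)·(6.10820 − 7.40000) / (-1.68993 − 15.76000) = 6.10820 − (2.18306)/(-17.44993) = 6.23330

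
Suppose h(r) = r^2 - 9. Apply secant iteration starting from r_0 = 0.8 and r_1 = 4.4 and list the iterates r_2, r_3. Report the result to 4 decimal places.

h(0.8) = -8.360000, h(4.4) = 10.360000
r_2 = 4.400000 − 10.360000·(4.400000 − 0.800000) / (10.360000 − (-8.360000)) = 4.400000 − (37.296000)/(18.720000) = 2.407692
h(2.407692) = -3.203018
r_3 = 2.407692 − (-3.203018)·(2.407692 − 4.400000) / (-3.203018 − 10.360000) = 2.407692 − (6.381397)/(-13.563018) = 2.878192

2.4077, 2.8782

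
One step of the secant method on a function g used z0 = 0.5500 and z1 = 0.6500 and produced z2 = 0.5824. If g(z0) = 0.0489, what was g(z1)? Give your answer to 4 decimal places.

-0.1020

The secant line through (0.5500, 0.0489) and (0.6500, g(z1)) crosses zero at z2 = 0.5824.
So (0.5500, 0.0489), (0.6500, g(z1)), (0.5824, 0) are collinear:
g(z1) = 0.0489 · (0.6500 − 0.5824) / (0.5500 − 0.5824) = 0.0489 · (0.067600)/(-0.032400) = -0.102026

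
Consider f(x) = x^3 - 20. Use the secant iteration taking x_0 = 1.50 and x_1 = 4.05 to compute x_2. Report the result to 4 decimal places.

f(1.50) = -16.625000, f(4.05) = 46.430125
x_2 = 4.050000 − 46.430125·(4.050000 − 1.500000) / (46.430125 − (-16.625000)) = 4.050000 − (118.396819)/(63.055125) = 2.172328

2.1723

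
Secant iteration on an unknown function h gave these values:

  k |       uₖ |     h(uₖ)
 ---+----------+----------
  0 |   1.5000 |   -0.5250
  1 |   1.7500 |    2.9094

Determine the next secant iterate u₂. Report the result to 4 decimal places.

1.5382

u₂ = 1.7500 − 2.9094·(1.7500 − 1.5000) / (2.9094 − (-0.5250))
   = 1.7500 − (0.727350)/(3.434400) = 1.538216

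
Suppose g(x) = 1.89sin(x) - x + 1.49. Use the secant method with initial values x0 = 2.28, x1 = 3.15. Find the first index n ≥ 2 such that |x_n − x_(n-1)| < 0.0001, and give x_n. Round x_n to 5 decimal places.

n = 5, x_n = 2.54767

g(2.28) = 0.6442845, g(3.15) = -1.6758897
x2 = 3.1500000 − (-1.6758897)·(0.8700000)/(-2.3201742) = 2.5215886;  |Δ| = 0.6284114
g(2.5215886) = 0.0665742
x3 = 2.5215886 − 0.0665742·(-0.6284114)/(1.7424639) = 2.5455982;  |Δ| = 0.0240097
g(2.5455982) = 0.0053193
x4 = 2.5455982 − 0.0053193·(0.0240097)/(-0.0612549) = 2.5476832;  |Δ| = 0.0020850
g(2.5476832) = -0.0000292
x5 = 2.5476832 − (-0.0000292)·(0.0020850)/(-0.0053484) = 2.5476718;  |Δ| = 0.0000114
|x5 − x4| = 0.0000114 < 0.0001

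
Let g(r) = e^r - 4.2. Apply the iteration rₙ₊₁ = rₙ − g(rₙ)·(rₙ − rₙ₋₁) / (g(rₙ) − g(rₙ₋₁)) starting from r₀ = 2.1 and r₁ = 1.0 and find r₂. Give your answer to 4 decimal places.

1.2992

g(2.1) = 3.966170, g(1.0) = -1.481718
r₂ = 1.000000 − (-1.481718)·(1.000000 − 2.100000) / (-1.481718 − 3.966170) = 1.000000 − (1.629890)/(-5.447888) = 1.299178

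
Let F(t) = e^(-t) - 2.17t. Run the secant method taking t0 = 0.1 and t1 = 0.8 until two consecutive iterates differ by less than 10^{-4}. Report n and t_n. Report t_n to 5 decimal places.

F(0.1) = 0.6878374, F(0.8) = -1.2866710
t2 = 0.8000000 − (-1.2866710)·(0.7000000)/(-1.9745085) = 0.3438512;  |Δ| = 0.4561488
F(0.3438512) = -0.0371226
t3 = 0.3438512 − (-0.0371226)·(-0.4561488)/(1.2495484) = 0.3302995;  |Δ| = 0.0135516
F(0.3302995) = 0.0019584
t4 = 0.3302995 − 0.0019584·(-0.0135516)/(0.0390810) = 0.3309786;  |Δ| = 0.0006791
F(0.3309786) = -0.0000031
t5 = 0.3309786 − (-0.0000031)·(0.0006791)/(-0.0019616) = 0.3309776;  |Δ| = 0.0000011
|t5 − t4| = 0.0000011 < 10^{-4}

n = 5, t_n = 0.33098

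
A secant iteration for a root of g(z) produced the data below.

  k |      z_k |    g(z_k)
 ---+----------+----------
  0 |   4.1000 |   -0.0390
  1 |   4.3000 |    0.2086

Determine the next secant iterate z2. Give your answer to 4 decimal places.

z2 = 4.3000 − 0.2086·(4.3000 − 4.1000) / (0.2086 − (-0.0390))
   = 4.3000 − (0.041720)/(0.247600) = 4.131502

4.1315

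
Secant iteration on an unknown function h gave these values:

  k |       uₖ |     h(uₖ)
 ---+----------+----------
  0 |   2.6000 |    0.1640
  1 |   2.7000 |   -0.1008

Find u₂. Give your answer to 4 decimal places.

u₂ = 2.7000 − (-0.1008)·(2.7000 − 2.6000) / (-0.1008 − 0.1640)
   = 2.7000 − (-0.010080)/(-0.264800) = 2.661934

2.6619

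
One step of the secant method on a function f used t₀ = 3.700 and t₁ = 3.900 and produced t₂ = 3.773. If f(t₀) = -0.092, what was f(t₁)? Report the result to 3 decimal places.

0.160

The secant line through (3.700, -0.092) and (3.900, f(t₁)) crosses zero at t₂ = 3.773.
So (3.700, -0.092), (3.900, f(t₁)), (3.773, 0) are collinear:
f(t₁) = -0.092 · (3.900 − 3.773) / (3.700 − 3.773) = -0.092 · (0.12700)/(-0.07300) = 0.16005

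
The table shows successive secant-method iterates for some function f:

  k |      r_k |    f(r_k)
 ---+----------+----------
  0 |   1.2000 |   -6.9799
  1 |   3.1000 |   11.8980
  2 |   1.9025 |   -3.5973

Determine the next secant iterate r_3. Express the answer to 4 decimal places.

r_3 = 1.9025 − (-3.5973)·(1.9025 − 3.1000) / (-3.5973 − 11.8980)
   = 1.9025 − (4.307767)/(-15.495300) = 2.180505

2.1805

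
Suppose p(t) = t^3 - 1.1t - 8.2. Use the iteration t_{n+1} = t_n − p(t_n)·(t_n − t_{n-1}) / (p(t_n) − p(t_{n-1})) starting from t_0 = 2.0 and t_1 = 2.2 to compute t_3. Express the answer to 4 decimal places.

p(2.0) = -2.400000, p(2.2) = 0.028000
t_2 = 2.200000 − 0.028000·(2.200000 − 2.000000) / (0.028000 − (-2.400000)) = 2.200000 − (0.005600)/(2.428000) = 2.197694
p(2.197694) = -0.002917
t_3 = 2.197694 − (-0.002917)·(2.197694 − 2.200000) / (-0.002917 − 0.028000) = 2.197694 − (0.000007)/(-0.030917) = 2.197911

2.1979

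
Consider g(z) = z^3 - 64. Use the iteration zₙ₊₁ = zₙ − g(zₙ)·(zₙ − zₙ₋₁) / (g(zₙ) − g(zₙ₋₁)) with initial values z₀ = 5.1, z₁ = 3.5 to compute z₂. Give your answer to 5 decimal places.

g(5.1) = 68.6510000, g(3.5) = -21.1250000
z₂ = 3.5000000 − (-21.1250000)·(3.5000000 − 5.1000000) / (-21.1250000 − 68.6510000) = 3.5000000 − (33.8000000)/(-89.7760000) = 3.8764926

3.87649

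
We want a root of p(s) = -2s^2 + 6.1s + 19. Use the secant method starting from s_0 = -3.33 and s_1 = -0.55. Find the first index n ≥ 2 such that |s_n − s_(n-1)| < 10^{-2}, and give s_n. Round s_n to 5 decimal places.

n = 5, s_n = -1.91381

p(-3.33) = -23.4908000, p(-0.55) = 15.0400000
s_2 = -0.5500000 − 15.0400000·(2.7800000)/(38.5308000) = -1.6351371;  |Δ| = 1.0851371
p(-1.6351371) = 3.6783172
s_3 = -1.6351371 − 3.6783172·(-1.0851371)/(-11.3616828) = -1.9864476;  |Δ| = 0.3513105
p(-1.9864476) = -1.0092782
s_4 = -1.9864476 − (-1.0092782)·(-0.3513105)/(-4.6875954) = -1.9108075;  |Δ| = 0.0756401
p(-1.9108075) = 0.0417035
s_5 = -1.9108075 − 0.0417035·(0.0756401)/(1.0509817) = -1.9138089;  |Δ| = 0.0030014
|s_5 − s_4| = 0.0030014 < 10^{-2}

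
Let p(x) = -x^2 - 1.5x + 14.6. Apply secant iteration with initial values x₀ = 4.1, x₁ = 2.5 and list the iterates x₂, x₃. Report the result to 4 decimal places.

3.0679, 3.1508

p(4.1) = -8.360000, p(2.5) = 4.600000
x₂ = 2.500000 − 4.600000·(2.500000 − 4.100000) / (4.600000 − (-8.360000)) = 2.500000 − (-7.360000)/(12.960000) = 3.067901
p(3.067901) = 0.586130
x₃ = 3.067901 − 0.586130·(3.067901 − 2.500000) / (0.586130 − 4.600000) = 3.067901 − (0.332864)/(-4.013870) = 3.150830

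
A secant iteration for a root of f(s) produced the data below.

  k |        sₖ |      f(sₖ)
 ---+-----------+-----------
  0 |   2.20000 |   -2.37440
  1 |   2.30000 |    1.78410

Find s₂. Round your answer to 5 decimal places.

s₂ = 2.30000 − 1.78410·(2.30000 − 2.20000) / (1.78410 − (-2.37440))
   = 2.30000 − (0.1784100)/(4.1585000) = 2.2570975

2.25710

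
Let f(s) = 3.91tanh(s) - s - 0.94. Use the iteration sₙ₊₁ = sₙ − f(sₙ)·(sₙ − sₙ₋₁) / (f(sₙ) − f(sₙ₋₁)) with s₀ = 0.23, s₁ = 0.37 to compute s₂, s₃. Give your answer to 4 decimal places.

0.3412, 0.3398

f(0.23) = -0.286229, f(0.37) = 0.074108
s₂ = 0.370000 − 0.074108·(0.370000 − 0.230000) / (0.074108 − (-0.286229)) = 0.370000 − (0.010375)/(0.360337) = 0.341207
f(0.341207) = 0.003442
s₃ = 0.341207 − 0.003442·(0.341207 − 0.370000) / (0.003442 − 0.074108) = 0.341207 − (-0.000099)/(-0.070666) = 0.339805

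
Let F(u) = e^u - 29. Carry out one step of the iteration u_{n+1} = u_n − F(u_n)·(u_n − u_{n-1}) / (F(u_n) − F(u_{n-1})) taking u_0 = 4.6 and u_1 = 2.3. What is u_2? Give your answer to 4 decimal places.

F(4.6) = 70.484316, F(2.3) = -19.025818
u_2 = 2.300000 − (-19.025818)·(2.300000 − 4.600000) / (-19.025818 − 70.484316) = 2.300000 − (43.759380)/(-89.510133) = 2.788876

2.7889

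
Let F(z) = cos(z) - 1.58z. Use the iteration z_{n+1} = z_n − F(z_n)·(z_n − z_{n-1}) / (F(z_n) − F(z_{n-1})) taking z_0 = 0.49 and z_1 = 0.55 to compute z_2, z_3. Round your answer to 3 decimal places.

F(0.49) = 0.10813, F(0.55) = -0.01648
z_2 = 0.55000 − (-0.01648)·(0.55000 − 0.49000) / (-0.01648 − 0.10813) = 0.55000 − (-0.00099)/(-0.12461) = 0.54207
F(0.54207) = 0.00018
z_3 = 0.54207 − 0.00018·(0.54207 − 0.55000) / (0.00018 − (-0.01648)) = 0.54207 − (0.00000)/(0.01665) = 0.54215

0.542, 0.542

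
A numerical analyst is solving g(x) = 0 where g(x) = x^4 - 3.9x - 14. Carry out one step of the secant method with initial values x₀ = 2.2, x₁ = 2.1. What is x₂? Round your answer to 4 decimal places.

g(2.2) = 0.845600, g(2.1) = -2.741900
x₂ = 2.100000 − (-2.741900)·(2.100000 − 2.200000) / (-2.741900 − 0.845600) = 2.100000 − (0.274190)/(-3.587500) = 2.176429

2.1764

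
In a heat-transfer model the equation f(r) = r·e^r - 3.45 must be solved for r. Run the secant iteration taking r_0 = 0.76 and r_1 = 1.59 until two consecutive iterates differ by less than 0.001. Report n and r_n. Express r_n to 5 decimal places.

n = 6, r_n = 1.12267

f(0.76) = -1.8249101, f(1.59) = 4.3469608
r_2 = 1.5900000 − 4.3469608·(0.8300000)/(6.1718709) = 1.0054159;  |Δ| = 0.5845841
f(1.0054159) = -0.7021543
r_3 = 1.0054159 − (-0.7021543)·(-0.5845841)/(-5.0491151) = 1.0867110;  |Δ| = 0.0812951
f(1.0867110) = -0.2284368
r_4 = 1.0867110 − (-0.2284368)·(0.0812951)/(0.4737175) = 1.1259132;  |Δ| = 0.0392022
f(1.1259132) = 0.0212256
r_5 = 1.1259132 − 0.0212256·(0.0392022)/(0.2496624) = 1.1225804;  |Δ| = 0.0033329
f(1.1225804) = -0.0005654
r_6 = 1.1225804 − (-0.0005654)·(-0.0033329)/(-0.0217910) = 1.1226669;  |Δ| = 0.0000865
|r_6 − r_5| = 0.0000865 < 0.001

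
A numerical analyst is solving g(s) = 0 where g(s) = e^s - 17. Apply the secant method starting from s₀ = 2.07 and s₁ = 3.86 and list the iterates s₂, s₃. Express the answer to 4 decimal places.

g(2.07) = -9.075177, g(3.86) = 30.465351
s₂ = 3.860000 − 30.465351·(3.860000 − 2.070000) / (30.465351 − (-9.075177)) = 3.860000 − (54.532979)/(39.540528) = 2.480833
g(2.480833) = -5.048781
s₃ = 2.480833 − (-5.048781)·(2.480833 − 3.860000) / (-5.048781 − 30.465351) = 2.480833 − (6.963110)/(-35.514132) = 2.676899

2.4808, 2.6769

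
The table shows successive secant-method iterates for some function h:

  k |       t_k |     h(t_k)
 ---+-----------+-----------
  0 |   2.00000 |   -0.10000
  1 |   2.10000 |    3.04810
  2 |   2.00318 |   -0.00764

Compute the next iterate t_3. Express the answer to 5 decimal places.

t_3 = 2.00318 − (-0.00764)·(2.00318 − 2.10000) / (-0.00764 − 3.04810)
   = 2.00318 − (0.0007397)/(-3.0557400) = 2.0034221

2.00342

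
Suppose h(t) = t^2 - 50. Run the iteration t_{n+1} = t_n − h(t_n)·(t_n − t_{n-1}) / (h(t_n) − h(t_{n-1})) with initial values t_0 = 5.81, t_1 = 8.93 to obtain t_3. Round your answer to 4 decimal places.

7.0524

h(5.81) = -16.243900, h(8.93) = 29.744900
t_2 = 8.930000 − 29.744900·(8.930000 − 5.810000) / (29.744900 − (-16.243900)) = 8.930000 − (92.804088)/(45.988800) = 6.912028
h(6.912028) = -2.223862
t_3 = 6.912028 − (-2.223862)·(6.912028 − 8.930000) / (-2.223862 − 29.744900) = 6.912028 − (4.487690)/(-31.968762) = 7.052406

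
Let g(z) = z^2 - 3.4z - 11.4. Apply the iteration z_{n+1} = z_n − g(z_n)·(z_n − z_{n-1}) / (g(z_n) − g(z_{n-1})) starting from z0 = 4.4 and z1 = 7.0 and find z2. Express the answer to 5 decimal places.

g(4.4) = -7.0000000, g(7.0) = 13.8000000
z2 = 7.0000000 − 13.8000000·(7.0000000 − 4.4000000) / (13.8000000 − (-7.0000000)) = 7.0000000 − (35.8800000)/(20.8000000) = 5.2750000

5.27500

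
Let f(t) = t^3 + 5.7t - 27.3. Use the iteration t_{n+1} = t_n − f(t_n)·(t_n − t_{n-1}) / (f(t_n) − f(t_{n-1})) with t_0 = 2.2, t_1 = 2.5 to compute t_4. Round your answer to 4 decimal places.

2.3911

f(2.2) = -4.112000, f(2.5) = 2.575000
t_2 = 2.500000 − 2.575000·(2.500000 − 2.200000) / (2.575000 − (-4.112000)) = 2.500000 − (0.772500)/(6.687000) = 2.384477
f(2.384477) = -0.150980
t_3 = 2.384477 − (-0.150980)·(2.384477 − 2.500000) / (-0.150980 − 2.575000) = 2.384477 − (0.017442)/(-2.725980) = 2.390876
f(2.390876) = -0.005080
t_4 = 2.390876 − (-0.005080)·(2.390876 − 2.384477) / (-0.005080 − (-0.150980)) = 2.390876 − (-0.000033)/(0.145900) = 2.391098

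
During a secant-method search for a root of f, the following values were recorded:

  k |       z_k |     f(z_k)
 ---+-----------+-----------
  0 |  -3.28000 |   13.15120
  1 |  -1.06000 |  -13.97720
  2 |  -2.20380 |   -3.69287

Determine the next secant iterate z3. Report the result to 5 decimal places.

-2.61451

z3 = -2.20380 − (-3.69287)·(-2.20380 − (-1.06000)) / (-3.69287 − (-13.97720))
   = -2.20380 − (4.2239047)/(10.2843300) = -2.6145127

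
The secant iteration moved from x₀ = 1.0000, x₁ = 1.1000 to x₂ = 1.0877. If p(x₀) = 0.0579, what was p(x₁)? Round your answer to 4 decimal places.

The secant line through (1.0000, 0.0579) and (1.1000, p(x₁)) crosses zero at x₂ = 1.0877.
So (1.0000, 0.0579), (1.1000, p(x₁)), (1.0877, 0) are collinear:
p(x₁) = 0.0579 · (1.1000 − 1.0877) / (1.0000 − 1.0877) = 0.0579 · (0.012300)/(-0.087700) = -0.008121

-0.0081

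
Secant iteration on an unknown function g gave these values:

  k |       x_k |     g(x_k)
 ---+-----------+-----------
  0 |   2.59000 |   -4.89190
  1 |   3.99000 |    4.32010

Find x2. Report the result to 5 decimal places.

3.33345

x2 = 3.99000 − 4.32010·(3.99000 − 2.59000) / (4.32010 − (-4.89190))
   = 3.99000 − (6.0481400)/(9.2120000) = 3.3334498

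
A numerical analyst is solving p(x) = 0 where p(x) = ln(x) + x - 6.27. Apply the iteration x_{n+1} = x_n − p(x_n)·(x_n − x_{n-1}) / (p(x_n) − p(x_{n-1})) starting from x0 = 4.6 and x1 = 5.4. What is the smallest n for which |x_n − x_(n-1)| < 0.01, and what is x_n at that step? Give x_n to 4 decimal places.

n = 3, x_n = 4.7185

p(4.6) = -0.143944, p(5.4) = 0.816399
x2 = 5.400000 − 0.816399·(0.800000)/(0.960343) = 4.719910;  |Δ| = 0.680090
p(4.719910) = 0.001700
x3 = 4.719910 − 0.001700·(-0.680090)/(-0.814699) = 4.718491;  |Δ| = 0.001419
|x3 − x2| = 0.001419 < 0.01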